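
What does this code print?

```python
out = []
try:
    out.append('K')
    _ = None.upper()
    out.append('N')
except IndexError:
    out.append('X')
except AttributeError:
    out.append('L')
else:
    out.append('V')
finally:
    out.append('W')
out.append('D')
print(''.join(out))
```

Execution trace: 'K' (try body) → 'L' (except AttributeError) → 'W' (finally) → 'D' (after the try/except). Output: KLWD

Answer: KLWD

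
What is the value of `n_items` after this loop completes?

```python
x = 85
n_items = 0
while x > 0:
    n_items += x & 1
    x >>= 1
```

Count set bits in 85 (binary: 0b1010101)
`n_items` takes the values: 0 → 1 → 2 → 3 → 4

Answer: 4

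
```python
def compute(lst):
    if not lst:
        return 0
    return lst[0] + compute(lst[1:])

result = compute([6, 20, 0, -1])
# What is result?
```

6 + 20 + 0 + (-1) + 0 = 25

Answer: 25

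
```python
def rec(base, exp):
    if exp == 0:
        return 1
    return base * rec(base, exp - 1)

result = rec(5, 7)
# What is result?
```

rec(5, 7) = 5 * 5 * 5 * 5 * 5 * 5 * 5 = 78125

Answer: 78125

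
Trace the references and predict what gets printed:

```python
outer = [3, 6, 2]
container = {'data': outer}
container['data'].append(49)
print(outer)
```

Key concept: dict holds reference to list.
Step by step:
`outer = [3, 6, 2]` → outer = [3, 6, 2]
`container = {'data': outer}` → container = {'data': [3, 6, 2]}
`container['data'].append(49)` → outer = [3, 6, 2, 49]; container = {'data': [3, 6, 2, 49]}
`print(outer)` → prints [3, 6, 2, 49]

Answer: [3, 6, 2, 49]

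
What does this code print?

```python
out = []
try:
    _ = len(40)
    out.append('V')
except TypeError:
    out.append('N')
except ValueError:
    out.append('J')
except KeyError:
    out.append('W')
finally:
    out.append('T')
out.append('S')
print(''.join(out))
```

Execution trace: 'N' (except TypeError) → 'T' (finally) → 'S' (after the try/except). Output: NTS

Answer: NTS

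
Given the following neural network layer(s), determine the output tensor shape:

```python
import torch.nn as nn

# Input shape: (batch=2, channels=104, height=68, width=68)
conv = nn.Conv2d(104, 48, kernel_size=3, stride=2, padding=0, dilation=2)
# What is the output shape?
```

Input: (2, 104, 68, 68) -> Output: (2, 48, 32, 32)

Answer: (2, 48, 32, 32)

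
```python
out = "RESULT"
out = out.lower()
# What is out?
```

Trace:
`out = "RESULT"` → out = 'RESULT'
`out = out.lower()` → out = 'result'
So out = 'result'

Answer: 'result'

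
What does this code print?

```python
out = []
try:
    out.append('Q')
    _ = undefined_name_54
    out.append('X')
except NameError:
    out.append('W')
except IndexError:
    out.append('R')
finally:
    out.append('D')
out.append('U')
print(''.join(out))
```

Execution trace: 'Q' (try body) → 'W' (except NameError) → 'D' (finally) → 'U' (after the try/except). Output: QWDU

Answer: QWDU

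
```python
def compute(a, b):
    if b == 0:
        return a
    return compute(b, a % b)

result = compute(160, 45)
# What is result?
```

compute(160, 45) -> compute(45, 25) -> compute(25, 20) -> compute(20, 5) -> compute(5, 0) -> 5

Answer: 5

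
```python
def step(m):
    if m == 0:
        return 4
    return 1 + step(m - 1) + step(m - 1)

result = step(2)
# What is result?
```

step(m) = 1 + 2·step(m-1), step(0)=4. Closed form: (4+1)·2^2 - 1 = 19.

Answer: 19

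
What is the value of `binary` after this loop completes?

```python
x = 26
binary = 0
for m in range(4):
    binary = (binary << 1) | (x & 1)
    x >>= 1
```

Reverse lowest 4 bits of 26
`binary` takes the values: 0 → 1 → 2 → 5

Answer: 5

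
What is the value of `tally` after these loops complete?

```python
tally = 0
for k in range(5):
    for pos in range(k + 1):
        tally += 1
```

Triangle: 1 + 2 + ... + 5
`tally` takes the values: 0 → 1 → 2 → 3 → 4 → 5 → 6 → 7 → 8 → 9 → 10 → 11 → 12 → 13 → 14 → 15

Answer: 15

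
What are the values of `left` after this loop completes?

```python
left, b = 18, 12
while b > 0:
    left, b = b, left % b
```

GCD of 18 and 12
`left` takes the values: 18 → 12 → 6

Answer: 6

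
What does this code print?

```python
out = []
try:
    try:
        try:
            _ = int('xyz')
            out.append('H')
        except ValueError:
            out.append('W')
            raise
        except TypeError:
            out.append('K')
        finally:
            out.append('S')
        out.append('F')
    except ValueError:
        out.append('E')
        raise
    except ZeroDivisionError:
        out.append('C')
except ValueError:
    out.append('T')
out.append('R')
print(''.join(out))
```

Execution trace: 'W' (inner except ValueError) → 'S' (inner finally) → 'E' (except ValueError) → 'T' (outer except ValueError) → 'R' (after the try/except). Output: WSETR

Answer: WSETR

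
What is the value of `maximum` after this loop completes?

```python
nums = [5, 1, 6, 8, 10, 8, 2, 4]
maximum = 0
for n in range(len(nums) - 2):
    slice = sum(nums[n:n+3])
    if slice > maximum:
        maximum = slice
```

Max sum of 3-element window in [5, 1, 6, 8, 10, 8, 2, 4]
`maximum` takes the values: 0 → 12 → 15 → 24 → 26

Answer: 26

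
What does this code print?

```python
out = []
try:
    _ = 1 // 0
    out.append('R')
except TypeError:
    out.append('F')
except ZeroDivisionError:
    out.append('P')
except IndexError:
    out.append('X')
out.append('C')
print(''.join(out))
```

Execution trace: 'P' (except ZeroDivisionError) → 'C' (after the try/except). Output: PC

Answer: PC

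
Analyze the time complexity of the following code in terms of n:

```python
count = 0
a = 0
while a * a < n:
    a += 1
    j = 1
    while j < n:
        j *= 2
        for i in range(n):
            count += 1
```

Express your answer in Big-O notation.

Each loop level contributes: √n × log n × n. Multiplying the contributions gives O(n√n log n).

Answer: O(n√n log n)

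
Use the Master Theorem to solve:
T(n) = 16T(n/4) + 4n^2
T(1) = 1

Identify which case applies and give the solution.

a=16, b=4, f(n)=4n^2. log_4(16) = 2. Since c=2 = 2, Case 2 applies: T(n) = Θ(n^log_b(a) · log n) = O(n^2 log n).

Answer: O(n^2 log n) - Case 2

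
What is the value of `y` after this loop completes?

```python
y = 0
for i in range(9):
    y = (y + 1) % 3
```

Increment mod 3, 9 times = 0
`y` takes the values: 0 → 1 → 2 → 0 → 1 → 2 → 0 → 1 → 2 → 0

Answer: 0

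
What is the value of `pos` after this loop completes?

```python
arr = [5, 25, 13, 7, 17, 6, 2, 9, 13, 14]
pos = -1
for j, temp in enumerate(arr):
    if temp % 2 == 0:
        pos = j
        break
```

First even number index in [5, 25, 13, 7, 17, 6, 2, 9, 13, 14]
`pos` takes the values: -1 → 5

Answer: 5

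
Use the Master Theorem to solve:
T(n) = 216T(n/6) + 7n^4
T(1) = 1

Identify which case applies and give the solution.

a=216, b=6, f(n)=7n^4. log_6(216) = 3. Since c=4 > 3 and the regularity condition holds (216(n/6)^4 = (216/6^4)n^4 with 216/6^4 < 1), Case 3 applies: T(n) = Θ(f(n)) = O(n^4).

Answer: O(n^4) - Case 3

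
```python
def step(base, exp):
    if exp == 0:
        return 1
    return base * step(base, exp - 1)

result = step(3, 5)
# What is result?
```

step(3, 5) = 3 * 3 * 3 * 3 * 3 = 243

Answer: 243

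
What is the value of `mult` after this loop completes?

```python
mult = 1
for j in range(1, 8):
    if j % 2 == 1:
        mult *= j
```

Product of odd numbers 1 to 7
`mult` takes the values: 1 → 3 → 15 → 105

Answer: 105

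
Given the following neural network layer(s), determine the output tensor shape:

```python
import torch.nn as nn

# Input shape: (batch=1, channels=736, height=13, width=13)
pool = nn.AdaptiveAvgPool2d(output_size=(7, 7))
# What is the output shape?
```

Input: (1, 736, 13, 13) -> Output: (1, 736, 7, 7)

Answer: (1, 736, 7, 7)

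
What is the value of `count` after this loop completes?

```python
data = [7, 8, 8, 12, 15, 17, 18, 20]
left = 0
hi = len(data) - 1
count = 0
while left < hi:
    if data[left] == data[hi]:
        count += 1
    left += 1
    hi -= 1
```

Count matching pairs from ends
`count` takes the values: 0

Answer: 0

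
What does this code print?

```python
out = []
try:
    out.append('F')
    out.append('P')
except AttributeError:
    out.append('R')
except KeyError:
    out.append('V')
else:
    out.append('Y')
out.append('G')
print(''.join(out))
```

Execution trace: 'F' (try body) → 'P' (try body, no exception) → 'Y' (else) → 'G' (after the try/except). Output: FPYG

Answer: FPYG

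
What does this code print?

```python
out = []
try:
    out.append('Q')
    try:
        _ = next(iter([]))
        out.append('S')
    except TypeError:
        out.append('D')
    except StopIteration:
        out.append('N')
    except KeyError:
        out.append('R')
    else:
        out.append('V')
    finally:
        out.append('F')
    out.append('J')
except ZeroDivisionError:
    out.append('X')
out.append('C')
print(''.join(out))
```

Execution trace: 'Q' (try body) → 'N' (inner except StopIteration) → 'F' (inner finally) → 'J' (try body, no exception) → 'C' (after the try/except). Output: QNFJC

Answer: QNFJC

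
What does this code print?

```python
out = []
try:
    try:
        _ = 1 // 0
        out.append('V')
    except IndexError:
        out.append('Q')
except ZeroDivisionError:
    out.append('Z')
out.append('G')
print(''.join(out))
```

Execution trace: 'Z' (outer except ZeroDivisionError) → 'G' (after the try/except). Output: ZG

Answer: ZG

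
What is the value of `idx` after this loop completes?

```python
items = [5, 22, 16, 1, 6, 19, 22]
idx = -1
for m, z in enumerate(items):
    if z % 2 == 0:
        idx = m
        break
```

First even number index in [5, 22, 16, 1, 6, 19, 22]
`idx` takes the values: -1 → 1

Answer: 1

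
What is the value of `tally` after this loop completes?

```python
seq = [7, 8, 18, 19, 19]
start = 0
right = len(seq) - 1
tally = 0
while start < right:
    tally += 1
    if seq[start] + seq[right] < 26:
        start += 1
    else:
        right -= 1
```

Steps to find pair summing to 26
`tally` takes the values: 0 → 1 → 2 → 3 → 4

Answer: 4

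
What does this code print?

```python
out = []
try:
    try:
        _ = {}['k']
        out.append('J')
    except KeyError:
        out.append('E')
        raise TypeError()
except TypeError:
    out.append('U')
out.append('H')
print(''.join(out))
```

Execution trace: 'E' (inner except KeyError) → 'U' (outer except TypeError) → 'H' (after the try/except). Output: EUH

Answer: EUH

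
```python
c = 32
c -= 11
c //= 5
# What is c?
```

Trace:
`c = 32` → c = 32
`c -= 11` → c = 21
`c //= 5` → c = 4
So c = 4

Answer: 4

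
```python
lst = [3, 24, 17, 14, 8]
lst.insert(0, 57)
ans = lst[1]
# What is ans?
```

Trace:
`lst = [3, 24, 17, 14, 8]` → lst = [3, 24, 17, 14, 8]
`lst.insert(0, 57)` → lst = [57, 3, 24, 17, 14, 8]
`ans = lst[1]` → ans = 3
So ans = 3

Answer: 3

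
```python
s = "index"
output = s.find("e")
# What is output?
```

Trace:
`s = "index"` → s = 'index'
`output = s.find("e")` → output = 3
So output = 3

Answer: 3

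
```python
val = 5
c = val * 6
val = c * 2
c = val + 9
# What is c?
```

Trace:
`val = 5` → val = 5
`c = val * 6` → c = 30
`val = c * 2` → val = 60
`c = val + 9` → c = 69
So c = 69

Answer: 69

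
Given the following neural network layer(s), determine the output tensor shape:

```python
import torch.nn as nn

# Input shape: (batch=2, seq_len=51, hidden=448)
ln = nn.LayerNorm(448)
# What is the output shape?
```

Input: (2, 51, 448) -> Output: (2, 51, 448)

Answer: (2, 51, 448)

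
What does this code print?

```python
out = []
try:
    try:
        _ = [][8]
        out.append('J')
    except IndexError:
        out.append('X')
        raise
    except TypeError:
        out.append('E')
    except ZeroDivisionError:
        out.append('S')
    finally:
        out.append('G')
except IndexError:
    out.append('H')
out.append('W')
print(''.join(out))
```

Execution trace: 'X' (inner except IndexError) → 'G' (inner finally) → 'H' (outer except IndexError) → 'W' (after the try/except). Output: XGHW

Answer: XGHW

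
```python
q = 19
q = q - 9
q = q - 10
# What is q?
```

Trace:
`q = 19` → q = 19
`q = q - 9` → q = 10
`q = q - 10` → q = 0
So q = 0

Answer: 0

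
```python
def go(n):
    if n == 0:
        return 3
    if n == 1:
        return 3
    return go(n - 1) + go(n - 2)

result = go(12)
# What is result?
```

Build up from base cases: go(0)=3, go(1)=3, go(2)=6, go(3)=9, go(4)=15, go(5)=24, go(6)=39, ..., go(12)=699

Answer: 699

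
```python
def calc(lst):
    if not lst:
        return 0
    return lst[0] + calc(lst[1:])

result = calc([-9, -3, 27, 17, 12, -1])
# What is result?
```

(-9) + (-3) + 27 + 17 + 12 + (-1) + 0 = 43

Answer: 43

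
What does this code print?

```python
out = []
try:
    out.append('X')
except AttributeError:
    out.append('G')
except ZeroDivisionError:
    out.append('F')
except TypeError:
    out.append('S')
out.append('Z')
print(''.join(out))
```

Execution trace: 'X' (try body, no exception) → 'Z' (after the try/except). Output: XZ

Answer: XZ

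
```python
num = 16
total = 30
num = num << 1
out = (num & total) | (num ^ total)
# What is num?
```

Trace:
`num = 16` → num = 16
`total = 30` → total = 30
`num = num << 1` → num = 32
`out = (num & total) | (num ^ total)` → out = 62
So num = 32

Answer: 32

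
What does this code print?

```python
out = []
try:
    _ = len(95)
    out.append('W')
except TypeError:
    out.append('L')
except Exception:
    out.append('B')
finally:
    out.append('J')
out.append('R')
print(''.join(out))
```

Execution trace: 'L' (except TypeError) → 'J' (finally) → 'R' (after the try/except). Output: LJR

Answer: LJR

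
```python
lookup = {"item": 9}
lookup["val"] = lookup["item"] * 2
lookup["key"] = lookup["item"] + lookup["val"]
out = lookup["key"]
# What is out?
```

Trace:
`lookup = {"item": 9}` → lookup = {'item': 9}
`lookup["val"] = lookup["item"] * 2` → lookup = {'item': 9, 'val': 18}
`lookup["key"] = lookup["item"] + lookup["val"]` → lookup = {'item': 9, 'val': 18, 'key': 27}
`out = lookup["key"]` → out = 27
So out = 27

Answer: 27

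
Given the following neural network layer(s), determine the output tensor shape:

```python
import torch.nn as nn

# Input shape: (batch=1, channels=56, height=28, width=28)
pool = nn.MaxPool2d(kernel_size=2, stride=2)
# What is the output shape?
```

Input: (1, 56, 28, 28) -> Output: (1, 56, 14, 14)

Answer: (1, 56, 14, 14)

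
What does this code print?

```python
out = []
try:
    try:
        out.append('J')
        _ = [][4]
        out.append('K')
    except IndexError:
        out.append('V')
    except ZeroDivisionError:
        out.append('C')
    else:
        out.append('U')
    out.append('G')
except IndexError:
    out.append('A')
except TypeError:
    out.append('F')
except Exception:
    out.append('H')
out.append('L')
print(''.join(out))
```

Execution trace: 'J' (inner try body) → 'V' (inner except IndexError) → 'G' (try body, no exception) → 'L' (after the try/except). Output: JVGL

Answer: JVGL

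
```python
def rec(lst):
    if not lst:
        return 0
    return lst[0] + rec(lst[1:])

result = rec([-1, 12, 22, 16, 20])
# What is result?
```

(-1) + 12 + 22 + 16 + 20 + 0 = 69

Answer: 69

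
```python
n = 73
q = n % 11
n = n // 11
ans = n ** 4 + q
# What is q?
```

Trace:
`n = 73` → n = 73
`q = n % 11` → q = 7
`n = n // 11` → n = 6
`ans = n ** 4 + q` → ans = 1303
So q = 7

Answer: 7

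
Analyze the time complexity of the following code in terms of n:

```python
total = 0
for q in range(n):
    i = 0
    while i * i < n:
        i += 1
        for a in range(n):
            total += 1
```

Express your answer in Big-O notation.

Each loop level contributes: n × √n × n. Multiplying the contributions gives O(n^2√n).

Answer: O(n^2√n)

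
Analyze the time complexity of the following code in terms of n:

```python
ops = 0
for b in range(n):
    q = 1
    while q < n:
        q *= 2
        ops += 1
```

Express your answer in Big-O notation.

Each loop level contributes: n × log n. Multiplying the contributions gives O(n log n).

Answer: O(n log n)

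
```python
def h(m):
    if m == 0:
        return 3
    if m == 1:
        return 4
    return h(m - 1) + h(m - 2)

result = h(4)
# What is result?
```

Build up from base cases: h(0)=3, h(1)=4, h(2)=7, h(3)=11, h(4)=18

Answer: 18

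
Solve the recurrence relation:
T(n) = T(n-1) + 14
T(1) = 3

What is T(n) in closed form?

Unrolling: T(n) = T(1) + 14·(n-1) = 3 + 14(n-1) = 14n - 11.

Answer: T(n) = 14n - 11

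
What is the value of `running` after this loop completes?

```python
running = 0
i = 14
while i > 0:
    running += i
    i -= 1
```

Sum 14 down to 1
`running` takes the values: 0 → 14 → 27 → 39 → 50 → 60 → 69 → 77 → 84 → 90 → 95 → 99 → 102 → 104 → 105

Answer: 105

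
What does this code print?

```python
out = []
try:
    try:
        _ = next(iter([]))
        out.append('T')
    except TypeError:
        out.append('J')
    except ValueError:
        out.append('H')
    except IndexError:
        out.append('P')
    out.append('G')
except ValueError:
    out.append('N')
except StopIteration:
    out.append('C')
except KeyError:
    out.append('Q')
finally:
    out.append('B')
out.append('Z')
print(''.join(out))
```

Execution trace: 'C' (except StopIteration) → 'B' (finally) → 'Z' (after the try/except). Output: CBZ

Answer: CBZ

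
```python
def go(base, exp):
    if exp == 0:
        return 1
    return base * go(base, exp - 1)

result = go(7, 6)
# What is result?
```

go(7, 6) = 7 * 7 * 7 * 7 * 7 * 7 = 117649

Answer: 117649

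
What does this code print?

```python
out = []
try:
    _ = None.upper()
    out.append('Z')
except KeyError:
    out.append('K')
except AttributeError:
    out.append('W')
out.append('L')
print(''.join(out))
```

Execution trace: 'W' (except AttributeError) → 'L' (after the try/except). Output: WL

Answer: WL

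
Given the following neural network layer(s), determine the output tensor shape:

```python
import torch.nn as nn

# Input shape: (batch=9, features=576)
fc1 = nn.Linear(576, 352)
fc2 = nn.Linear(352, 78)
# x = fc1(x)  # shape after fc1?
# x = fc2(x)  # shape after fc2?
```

Input: (9, 576) -> after fc1: (9, 352) -> Output: (9, 78)

Answer: (9, 78)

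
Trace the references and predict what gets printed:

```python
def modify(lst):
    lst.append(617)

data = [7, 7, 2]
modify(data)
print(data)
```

Key concept: function modifies passed list.
Step by step:
`data = [7, 7, 2]` → data = [7, 7, 2]
`modify(data)` → data = [7, 7, 2, 617]
`print(data)` → prints [7, 7, 2, 617]

Answer: [7, 7, 2, 617]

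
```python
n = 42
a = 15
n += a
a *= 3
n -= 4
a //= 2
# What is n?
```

Trace:
`n = 42` → n = 42
`a = 15` → a = 15
`n += a` → n = 57
`a *= 3` → a = 45
`n -= 4` → n = 53
`a //= 2` → a = 22
So n = 53

Answer: 53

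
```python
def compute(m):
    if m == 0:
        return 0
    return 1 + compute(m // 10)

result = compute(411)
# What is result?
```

Count of digits of 411: 3

Answer: 3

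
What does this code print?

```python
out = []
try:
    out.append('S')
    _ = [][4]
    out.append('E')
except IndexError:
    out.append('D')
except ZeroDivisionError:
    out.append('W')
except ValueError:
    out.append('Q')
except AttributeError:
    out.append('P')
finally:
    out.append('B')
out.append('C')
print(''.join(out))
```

Execution trace: 'S' (try body) → 'D' (except IndexError) → 'B' (finally) → 'C' (after the try/except). Output: SDBC

Answer: SDBC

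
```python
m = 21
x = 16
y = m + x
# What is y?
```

Trace:
`m = 21` → m = 21
`x = 16` → x = 16
`y = m + x` → y = 37
So y = 37

Answer: 37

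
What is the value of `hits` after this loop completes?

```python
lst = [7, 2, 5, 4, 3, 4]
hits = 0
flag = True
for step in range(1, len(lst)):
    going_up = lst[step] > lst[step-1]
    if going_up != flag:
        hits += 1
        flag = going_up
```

Count direction changes in [7, 2, 5, 4, 3, 4]
`hits` takes the values: 0 → 1 → 2 → 3 → 4

Answer: 4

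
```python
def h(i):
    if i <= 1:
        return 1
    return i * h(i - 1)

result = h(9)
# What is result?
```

h(9) = 9 * 8 * 7 * 6 * 5 * 4 * 3 * 2 * 1 = 362880

Answer: 362880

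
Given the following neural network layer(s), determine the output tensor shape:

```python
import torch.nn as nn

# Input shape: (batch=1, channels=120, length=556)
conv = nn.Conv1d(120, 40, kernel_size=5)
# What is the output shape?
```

Input: (1, 120, 556) -> Output: (1, 40, 552)

Answer: (1, 40, 552)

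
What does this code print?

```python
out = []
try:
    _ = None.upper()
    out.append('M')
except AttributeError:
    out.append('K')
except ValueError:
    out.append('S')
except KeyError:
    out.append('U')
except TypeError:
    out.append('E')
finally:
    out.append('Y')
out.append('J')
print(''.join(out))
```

Execution trace: 'K' (except AttributeError) → 'Y' (finally) → 'J' (after the try/except). Output: KYJ

Answer: KYJ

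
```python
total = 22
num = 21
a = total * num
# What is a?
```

Trace:
`total = 22` → total = 22
`num = 21` → num = 21
`a = total * num` → a = 462
So a = 462

Answer: 462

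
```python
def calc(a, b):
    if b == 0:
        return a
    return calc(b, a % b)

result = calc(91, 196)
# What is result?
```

calc(91, 196) -> calc(196, 91) -> calc(91, 14) -> calc(14, 7) -> calc(7, 0) -> 7

Answer: 7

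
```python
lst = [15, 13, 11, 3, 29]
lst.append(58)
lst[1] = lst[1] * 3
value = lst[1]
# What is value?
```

Trace:
`lst = [15, 13, 11, 3, 29]` → lst = [15, 13, 11, 3, 29]
`lst.append(58)` → lst = [15, 13, 11, 3, 29, 58]
`lst[1] = lst[1] * 3` → lst = [15, 39, 11, 3, 29, 58]
`value = lst[1]` → value = 39
So value = 39

Answer: 39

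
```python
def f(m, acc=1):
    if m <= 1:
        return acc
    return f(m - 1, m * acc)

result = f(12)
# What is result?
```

Accumulator trace (n, acc): (12, 1) -> (11, 12) -> (10, 132) -> (9, 1320) -> (8, 11880) -> (7, 95040) -> (6, 665280) -> (5, 3991680) -> (4, 19958400) -> (3, 79833600) -> (2, 239500800) -> (1, 479001600) -> return 479001600

Answer: 479001600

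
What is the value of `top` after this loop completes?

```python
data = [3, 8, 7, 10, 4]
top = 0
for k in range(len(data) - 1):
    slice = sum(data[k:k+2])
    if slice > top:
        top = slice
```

Max sum of 2-element window in [3, 8, 7, 10, 4]
`top` takes the values: 0 → 11 → 15 → 17

Answer: 17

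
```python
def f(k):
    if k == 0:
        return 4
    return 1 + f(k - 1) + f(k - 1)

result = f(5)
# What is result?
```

f(k) = 1 + 2·f(k-1), f(0)=4. Closed form: (4+1)·2^5 - 1 = 159.

Answer: 159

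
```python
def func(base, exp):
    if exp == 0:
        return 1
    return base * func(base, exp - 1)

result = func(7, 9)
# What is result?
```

func(7, 9) = 7 * 7 * 7 * 7 * 7 * 7 * 7 * 7 * 7 = 40353607

Answer: 40353607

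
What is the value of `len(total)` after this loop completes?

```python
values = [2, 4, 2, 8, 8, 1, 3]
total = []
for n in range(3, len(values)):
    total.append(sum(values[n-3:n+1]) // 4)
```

Number of 4-element averages
`total` takes the values: [] → [4] → [4, 5] → [4, 5, 4] → [4, 5, 4, 5]
So `len(total)` = 4

Answer: 4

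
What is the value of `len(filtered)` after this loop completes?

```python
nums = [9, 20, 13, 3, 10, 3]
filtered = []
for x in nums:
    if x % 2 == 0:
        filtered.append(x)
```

Count even numbers in [9, 20, 13, 3, 10, 3]
`filtered` takes the values: [] → [20] → [20, 10]
So `len(filtered)` = 2

Answer: 2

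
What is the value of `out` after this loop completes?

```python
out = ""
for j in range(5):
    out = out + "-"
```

Repeat '-' 5 times
`out` takes the values: "" → "-" → "--" → "---" → "----" → "-----"

Answer: "-----"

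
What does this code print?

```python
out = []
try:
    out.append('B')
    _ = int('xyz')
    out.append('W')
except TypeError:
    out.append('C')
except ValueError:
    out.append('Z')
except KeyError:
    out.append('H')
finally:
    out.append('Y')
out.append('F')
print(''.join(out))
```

Execution trace: 'B' (try body) → 'Z' (except ValueError) → 'Y' (finally) → 'F' (after the try/except). Output: BZYF

Answer: BZYF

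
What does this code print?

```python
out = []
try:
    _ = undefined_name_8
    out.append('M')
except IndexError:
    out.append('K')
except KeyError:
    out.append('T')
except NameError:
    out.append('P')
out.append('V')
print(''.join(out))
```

Execution trace: 'P' (except NameError) → 'V' (after the try/except). Output: PV

Answer: PV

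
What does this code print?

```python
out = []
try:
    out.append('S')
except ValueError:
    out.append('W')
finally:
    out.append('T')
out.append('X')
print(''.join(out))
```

Execution trace: 'S' (try body, no exception) → 'T' (finally) → 'X' (after the try/except). Output: STX

Answer: STX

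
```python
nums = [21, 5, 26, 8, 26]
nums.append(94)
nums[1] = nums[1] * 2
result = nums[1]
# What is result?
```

Trace:
`nums = [21, 5, 26, 8, 26]` → nums = [21, 5, 26, 8, 26]
`nums.append(94)` → nums = [21, 5, 26, 8, 26, 94]
`nums[1] = nums[1] * 2` → nums = [21, 10, 26, 8, 26, 94]
`result = nums[1]` → result = 10
So result = 10

Answer: 10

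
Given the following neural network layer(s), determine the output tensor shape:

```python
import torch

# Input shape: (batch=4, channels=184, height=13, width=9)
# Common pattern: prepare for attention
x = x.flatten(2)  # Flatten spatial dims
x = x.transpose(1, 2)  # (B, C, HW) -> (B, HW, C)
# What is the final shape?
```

Input: (4, 184, 13, 9) -> after flatten(2): (4, 184, 117) -> Output: (4, 117, 184)

Answer: (4, 117, 184)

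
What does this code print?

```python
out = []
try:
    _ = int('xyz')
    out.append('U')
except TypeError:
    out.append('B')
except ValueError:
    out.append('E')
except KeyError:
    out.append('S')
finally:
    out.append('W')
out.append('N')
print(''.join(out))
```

Execution trace: 'E' (except ValueError) → 'W' (finally) → 'N' (after the try/except). Output: EWN

Answer: EWN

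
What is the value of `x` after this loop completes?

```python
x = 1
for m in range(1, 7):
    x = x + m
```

Start at 1, add 1 through 6
`x` takes the values: 1 → 2 → 4 → 7 → 11 → 16 → 22

Answer: 22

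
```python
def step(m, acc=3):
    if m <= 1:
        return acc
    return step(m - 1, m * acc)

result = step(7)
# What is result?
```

Accumulator trace (n, acc): (7, 3) -> (6, 21) -> (5, 126) -> (4, 630) -> (3, 2520) -> (2, 7560) -> (1, 15120) -> return 15120

Answer: 15120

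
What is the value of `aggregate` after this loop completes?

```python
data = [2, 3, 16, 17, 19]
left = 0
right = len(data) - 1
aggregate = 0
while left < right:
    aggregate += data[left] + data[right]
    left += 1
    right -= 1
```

Sum of pairs from ends
`aggregate` takes the values: 0 → 21 → 41

Answer: 41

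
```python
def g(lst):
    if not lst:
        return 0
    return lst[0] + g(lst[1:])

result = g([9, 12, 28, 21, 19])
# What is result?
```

9 + 12 + 28 + 21 + 19 + 0 = 89

Answer: 89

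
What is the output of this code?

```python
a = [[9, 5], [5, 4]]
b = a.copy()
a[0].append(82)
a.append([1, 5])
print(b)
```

Key concept: shallow copy with nested lists.
Step by step:
`a = [[9, 5], [5, 4]]` → a = [[9, 5], [5, 4]]
`b = a.copy()` → b = [[9, 5], [5, 4]]
`a[0].append(82)` → a = [[9, 5, 82], [5, 4]]; b = [[9, 5, 82], [5, 4]]
`a.append([1, 5])` → a = [[9, 5, 82], [5, 4], [1, 5]]
`print(b)` → prints [[9, 5, 82], [5, 4]]

Answer: [[9, 5, 82], [5, 4]]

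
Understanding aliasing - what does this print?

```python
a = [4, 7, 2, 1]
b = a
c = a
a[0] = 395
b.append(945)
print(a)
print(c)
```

Key concept: multiple aliases.
Step by step:
`a = [4, 7, 2, 1]` → a = [4, 7, 2, 1]
`b = a` → b = [4, 7, 2, 1] (same object as a)
`c = a` → c = [4, 7, 2, 1] (same object as a, b)
`a[0] = 395` → a = [395, 7, 2, 1] (same object as b, c); b = [395, 7, 2, 1] (same object as a, c); c = [395, 7, 2, 1] (same object as a, b)
`b.append(945)` → a = [395, 7, 2, 1, 945] (same object as b, c); b = [395, 7, 2, 1, 945] (same object as a, c); c = [395, 7, 2, 1, 945] (same object as a, b)
`print(a)` → prints [395, 7, 2, 1, 945]
`print(c)` → prints [395, 7, 2, 1, 945]

Answer:
[395, 7, 2, 1, 945]
[395, 7, 2, 1, 945]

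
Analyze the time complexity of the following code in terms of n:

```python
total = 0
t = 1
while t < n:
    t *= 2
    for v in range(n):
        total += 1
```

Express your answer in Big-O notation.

Each loop level contributes: log n × n. Multiplying the contributions gives O(n log n).

Answer: O(n log n)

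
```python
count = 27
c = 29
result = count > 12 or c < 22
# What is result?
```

Trace:
`count = 27` → count = 27
`c = 29` → c = 29
`result = count > 12 or c < 22` → result = True
So result = True

Answer: True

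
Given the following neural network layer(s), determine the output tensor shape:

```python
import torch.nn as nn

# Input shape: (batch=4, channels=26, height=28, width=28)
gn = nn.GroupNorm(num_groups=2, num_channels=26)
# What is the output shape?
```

Input: (4, 26, 28, 28) -> Output: (4, 26, 28, 28)

Answer: (4, 26, 28, 28)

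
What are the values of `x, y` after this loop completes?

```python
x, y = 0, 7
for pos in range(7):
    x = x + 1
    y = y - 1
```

x goes 0→7, y goes 7→0
`x, y` takes the values: (0, 7) → (1, 7) → (1, 6) → (2, 6) → (2, 5) → (3, 5) → (3, 4) → (4, 4) → (4, 3) → (5, 3) → (5, 2) → (6, 2) → (6, 1) → (7, 1) → (7, 0)

Answer: 7, 0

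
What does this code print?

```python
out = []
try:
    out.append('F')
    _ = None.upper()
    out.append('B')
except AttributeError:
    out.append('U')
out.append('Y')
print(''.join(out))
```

Execution trace: 'F' (try body) → 'U' (except AttributeError) → 'Y' (after the try/except). Output: FUY

Answer: FUY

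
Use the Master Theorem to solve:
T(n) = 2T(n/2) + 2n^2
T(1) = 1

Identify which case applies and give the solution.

a=2, b=2, f(n)=2n^2. log_2(2) = 1. Since c=2 > 1 and the regularity condition holds (2(n/2)^2 = (2/2^2)n^2 with 2/2^2 < 1), Case 3 applies: T(n) = Θ(f(n)) = O(n^2).

Answer: O(n^2) - Case 3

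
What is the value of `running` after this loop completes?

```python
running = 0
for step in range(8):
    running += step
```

Sum of 0 to 7 = 28
`running` takes the values: 0 → 1 → 3 → 6 → 10 → 15 → 21 → 28

Answer: 28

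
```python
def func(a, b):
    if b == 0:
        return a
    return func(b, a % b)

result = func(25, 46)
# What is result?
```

func(25, 46) -> func(46, 25) -> func(25, 21) -> func(21, 4) -> func(4, 1) -> func(1, 0) -> 1

Answer: 1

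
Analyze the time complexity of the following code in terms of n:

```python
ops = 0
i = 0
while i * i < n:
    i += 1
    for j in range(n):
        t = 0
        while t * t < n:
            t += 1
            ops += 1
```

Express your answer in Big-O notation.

Each loop level contributes: √n × n × √n. Multiplying the contributions gives O(n^2).

Answer: O(n^2)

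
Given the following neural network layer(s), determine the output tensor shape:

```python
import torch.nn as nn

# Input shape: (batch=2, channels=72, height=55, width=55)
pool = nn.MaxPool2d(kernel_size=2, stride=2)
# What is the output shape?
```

Input: (2, 72, 55, 55) -> Output: (2, 72, 27, 27)

Answer: (2, 72, 27, 27)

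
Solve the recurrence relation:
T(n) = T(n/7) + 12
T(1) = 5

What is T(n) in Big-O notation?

Each step divides n by 7 and adds 12. After log_7(n) steps we reach T(1)=5. So T(n) = 12·log_7(n) + 5 = O(log n).

Answer: O(log n)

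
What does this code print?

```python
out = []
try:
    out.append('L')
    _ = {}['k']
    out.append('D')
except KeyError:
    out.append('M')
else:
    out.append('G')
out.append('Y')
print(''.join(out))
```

Execution trace: 'L' (try body) → 'M' (except KeyError) → 'Y' (after the try/except). Output: LMY

Answer: LMY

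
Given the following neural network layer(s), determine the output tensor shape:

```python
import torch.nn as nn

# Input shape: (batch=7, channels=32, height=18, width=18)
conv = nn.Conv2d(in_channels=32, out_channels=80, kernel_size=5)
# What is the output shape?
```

Input: (7, 32, 18, 18) -> Output: (7, 80, 14, 14)

Answer: (7, 80, 14, 14)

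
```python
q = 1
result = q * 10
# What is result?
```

Trace:
`q = 1` → q = 1
`result = q * 10` → result = 10
So result = 10

Answer: 10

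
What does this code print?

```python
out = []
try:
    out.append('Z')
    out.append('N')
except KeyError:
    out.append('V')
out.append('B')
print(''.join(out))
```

Execution trace: 'Z' (try body) → 'N' (try body, no exception) → 'B' (after the try/except). Output: ZNB

Answer: ZNB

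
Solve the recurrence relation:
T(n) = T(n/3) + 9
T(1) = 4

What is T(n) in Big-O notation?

Each step divides n by 3 and adds 9. After log_3(n) steps we reach T(1)=4. So T(n) = 9·log_3(n) + 4 = O(log n).

Answer: O(log n)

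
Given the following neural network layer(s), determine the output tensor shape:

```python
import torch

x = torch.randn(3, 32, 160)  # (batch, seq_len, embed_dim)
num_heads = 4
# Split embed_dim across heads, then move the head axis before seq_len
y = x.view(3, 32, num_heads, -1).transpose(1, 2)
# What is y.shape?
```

Input: (3, 32, 160) -> head_dim = 160 // 4 = 40; after view: (3, 32, 4, 40) -> after transpose(1, 2): (3, 4, 32, 40) -> Output: (3, 4, 32, 40)

Answer: (3, 4, 32, 40)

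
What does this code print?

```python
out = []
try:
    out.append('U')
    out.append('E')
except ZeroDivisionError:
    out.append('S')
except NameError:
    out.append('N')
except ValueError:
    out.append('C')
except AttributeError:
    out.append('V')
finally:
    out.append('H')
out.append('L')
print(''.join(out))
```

Execution trace: 'U' (try body) → 'E' (try body, no exception) → 'H' (finally) → 'L' (after the try/except). Output: UEHL

Answer: UEHL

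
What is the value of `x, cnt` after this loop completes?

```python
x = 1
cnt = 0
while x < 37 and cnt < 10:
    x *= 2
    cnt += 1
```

Double until >= 37 or 10 iterations
`x, cnt` takes the values: (1, 0) → (2, 0) → (2, 1) → (4, 1) → (4, 2) → (8, 2) → (8, 3) → (16, 3) → (16, 4) → (32, 4) → (32, 5) → (64, 5) → (64, 6)

Answer: 64, 6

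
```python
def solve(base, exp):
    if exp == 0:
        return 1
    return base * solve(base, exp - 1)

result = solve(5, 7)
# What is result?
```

solve(5, 7) = 5 * 5 * 5 * 5 * 5 * 5 * 5 = 78125

Answer: 78125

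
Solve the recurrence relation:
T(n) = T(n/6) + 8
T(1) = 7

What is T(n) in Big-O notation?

Each step divides n by 6 and adds 8. After log_6(n) steps we reach T(1)=7. So T(n) = 8·log_6(n) + 7 = O(log n).

Answer: O(log n)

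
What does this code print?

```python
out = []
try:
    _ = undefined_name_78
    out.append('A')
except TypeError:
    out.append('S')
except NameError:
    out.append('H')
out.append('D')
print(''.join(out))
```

Execution trace: 'H' (except NameError) → 'D' (after the try/except). Output: HD

Answer: HD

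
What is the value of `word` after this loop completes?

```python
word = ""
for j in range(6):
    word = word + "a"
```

Repeat 'a' 6 times
`word` takes the values: "" → "a" → "aa" → "aaa" → "aaaa" → "aaaaa" → "aaaaaa"

Answer: "aaaaaa"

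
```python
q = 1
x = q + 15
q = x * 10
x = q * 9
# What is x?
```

Trace:
`q = 1` → q = 1
`x = q + 15` → x = 16
`q = x * 10` → q = 160
`x = q * 9` → x = 1440
So x = 1440

Answer: 1440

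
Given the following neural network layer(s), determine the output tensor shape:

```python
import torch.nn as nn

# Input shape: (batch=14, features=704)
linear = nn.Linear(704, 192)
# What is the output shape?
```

Input: (14, 704) -> Output: (14, 192)

Answer: (14, 192)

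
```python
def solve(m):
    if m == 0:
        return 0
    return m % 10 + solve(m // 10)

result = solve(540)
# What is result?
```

Sum of digits of 540: 0 + 4 + 5 = 9

Answer: 9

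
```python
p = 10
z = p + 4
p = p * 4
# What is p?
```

Trace:
`p = 10` → p = 10
`z = p + 4` → z = 14
`p = p * 4` → p = 40
So p = 40

Answer: 40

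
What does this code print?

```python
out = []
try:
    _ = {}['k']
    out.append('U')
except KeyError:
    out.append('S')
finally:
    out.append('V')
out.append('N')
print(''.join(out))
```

Execution trace: 'S' (except KeyError) → 'V' (finally) → 'N' (after the try/except). Output: SVN

Answer: SVN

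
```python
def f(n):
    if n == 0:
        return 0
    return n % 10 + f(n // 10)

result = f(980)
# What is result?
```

Sum of digits of 980: 0 + 8 + 9 = 17

Answer: 17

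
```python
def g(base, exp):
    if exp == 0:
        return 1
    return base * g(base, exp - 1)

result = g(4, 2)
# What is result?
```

g(4, 2) = 4 * 4 = 16

Answer: 16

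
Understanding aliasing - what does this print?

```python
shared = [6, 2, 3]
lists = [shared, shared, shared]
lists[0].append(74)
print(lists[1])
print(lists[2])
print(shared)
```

Key concept: list of same reference.
Step by step:
`shared = [6, 2, 3]` → shared = [6, 2, 3]
`lists = [shared, shared, shared]` → lists = [[6, 2, 3], [6, 2, 3], [6, 2, 3]]
`lists[0].append(74)` → shared = [6, 2, 3, 74]; lists = [[6, 2, 3, 74], [6, 2, 3, 74], [6, 2, 3, 74]]
`print(lists[1])` → prints [6, 2, 3, 74]
`print(lists[2])` → prints [6, 2, 3, 74]
`print(shared)` → prints [6, 2, 3, 74]

Answer:
[6, 2, 3, 74]
[6, 2, 3, 74]
[6, 2, 3, 74]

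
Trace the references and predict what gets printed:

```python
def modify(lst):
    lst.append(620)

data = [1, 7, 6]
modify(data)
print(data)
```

Key concept: function modifies passed list.
Step by step:
`data = [1, 7, 6]` → data = [1, 7, 6]
`modify(data)` → data = [1, 7, 6, 620]
`print(data)` → prints [1, 7, 6, 620]

Answer: [1, 7, 6, 620]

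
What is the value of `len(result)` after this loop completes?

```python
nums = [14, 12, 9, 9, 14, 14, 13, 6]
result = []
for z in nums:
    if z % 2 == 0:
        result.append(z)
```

Count even numbers in [14, 12, 9, 9, 14, 14, 13, 6]
`result` takes the values: [] → [14] → [14, 12] → [14, 12, 14] → [14, 12, 14, 14] → [14, 12, 14, 14, 6]
So `len(result)` = 5

Answer: 5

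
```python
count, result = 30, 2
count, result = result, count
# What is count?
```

Trace:
`count, result = 30, 2` → count = 30; result = 2
`count, result = result, count` → count = 2; result = 30
So count = 2

Answer: 2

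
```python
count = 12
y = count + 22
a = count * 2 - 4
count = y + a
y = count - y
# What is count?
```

Trace:
`count = 12` → count = 12
`y = count + 22` → y = 34
`a = count * 2 - 4` → a = 20
`count = y + a` → count = 54
`y = count - y` → y = 20
So count = 54

Answer: 54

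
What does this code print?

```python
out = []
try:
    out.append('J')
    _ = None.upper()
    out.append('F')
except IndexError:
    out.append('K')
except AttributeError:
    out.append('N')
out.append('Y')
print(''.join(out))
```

Execution trace: 'J' (try body) → 'N' (except AttributeError) → 'Y' (after the try/except). Output: JNY

Answer: JNY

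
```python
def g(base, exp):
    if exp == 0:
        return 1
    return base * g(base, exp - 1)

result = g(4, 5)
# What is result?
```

g(4, 5) = 4 * 4 * 4 * 4 * 4 = 1024

Answer: 1024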